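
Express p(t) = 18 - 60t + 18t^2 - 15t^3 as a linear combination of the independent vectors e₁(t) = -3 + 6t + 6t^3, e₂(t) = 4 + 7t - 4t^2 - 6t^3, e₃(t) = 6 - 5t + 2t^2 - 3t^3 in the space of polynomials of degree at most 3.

Work in coordinates with respect to the standard basis {1, t, …, t^3}.
Since e₁, e₂, e₃ are independent, the coefficients expressing p are uniquely determined by a linear system.
The system has the unique solution (c₁, c₂, c₃) = (-4, -3, 3).

p = -4e₁ - 3e₂ + 3e₃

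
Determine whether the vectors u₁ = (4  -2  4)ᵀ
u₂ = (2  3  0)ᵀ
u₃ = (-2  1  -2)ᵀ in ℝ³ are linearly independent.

linearly dependent

One vector is a scalar multiple of another, so the set is dependent.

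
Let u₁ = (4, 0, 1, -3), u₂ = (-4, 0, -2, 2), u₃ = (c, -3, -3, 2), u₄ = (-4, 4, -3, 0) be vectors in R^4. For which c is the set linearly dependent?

The vectors are dependent exactly when the determinant of the matrix with rows u₁, u₂, u₃, u₄ vanishes.
Expanding, det = -16*c - 68.
Setting this to zero gives c = -17/4.

c = -17/4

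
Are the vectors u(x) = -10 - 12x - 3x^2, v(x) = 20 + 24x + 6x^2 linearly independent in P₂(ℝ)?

Write each element as a coordinate vector in ℝ³ using {1, x, x^2}.
Row-reduce the matrix whose columns are u, v.
The reduction yields 1 nonzero row, so the rank is 1.
Since rank 1 < 2, the set is linearly dependent.
Indeed 2u + v = 0.

linearly dependent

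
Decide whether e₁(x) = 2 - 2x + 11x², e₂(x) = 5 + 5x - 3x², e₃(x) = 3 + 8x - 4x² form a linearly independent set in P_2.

Take coordinates with respect to the standard basis {1, x, x²}.
Place the vectors as rows of a 3×3 matrix and reduce to echelon form.
The reduction yields 3 nonzero rows, so the rank is 3.
Since rank = 3 (the number of vectors), the set is linearly independent.

linearly independent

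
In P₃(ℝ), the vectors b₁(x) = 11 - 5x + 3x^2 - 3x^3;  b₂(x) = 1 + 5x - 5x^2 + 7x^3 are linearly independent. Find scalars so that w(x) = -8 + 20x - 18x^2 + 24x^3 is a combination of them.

Identify each element with its coordinate vector in ℝ⁴ via {1, x, …, x^3}.
Solve the system with b₁, b₂ as columns and w as the right-hand side.
Back-substitution yields (a₁, a₂) = (-1, 3).

w = -b₁ + 3b₂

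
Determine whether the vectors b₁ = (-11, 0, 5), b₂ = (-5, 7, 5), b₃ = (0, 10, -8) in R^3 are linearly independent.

Row-reduce the matrix whose columns are b₁, b₂, b₃.
The reduction yields 3 nonzero rows, so the rank is 3.
Since rank = 3 (the number of vectors), the set is linearly independent.

linearly independent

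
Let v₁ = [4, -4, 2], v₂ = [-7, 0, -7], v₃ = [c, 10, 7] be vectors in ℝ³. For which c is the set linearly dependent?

c = 2

The vectors are dependent exactly when the determinant of the matrix with rows v₁, v₂, v₃ vanishes.
Cofactor expansion gives det = 28*c - 56.
Setting this to zero gives c = 2.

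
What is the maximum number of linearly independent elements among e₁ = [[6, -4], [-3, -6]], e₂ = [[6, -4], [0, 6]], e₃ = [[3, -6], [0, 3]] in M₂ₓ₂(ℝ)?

Pass to coordinate vectors with respect to the basis {E₁₁, E₁₂, E₂₁, E₂₂}.
Row-reduce the 3×4 matrix with these as rows.
Exactly 3 pivots survive; hence the rank is 3.

3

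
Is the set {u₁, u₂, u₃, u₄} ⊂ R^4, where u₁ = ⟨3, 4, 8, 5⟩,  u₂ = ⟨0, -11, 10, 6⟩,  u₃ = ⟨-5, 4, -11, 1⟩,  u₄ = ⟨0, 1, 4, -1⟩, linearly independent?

linearly independent

The matrix [u₁|u₂|u₃|u₄] has determinant 2635.
A nonzero determinant means the columns are linearly independent.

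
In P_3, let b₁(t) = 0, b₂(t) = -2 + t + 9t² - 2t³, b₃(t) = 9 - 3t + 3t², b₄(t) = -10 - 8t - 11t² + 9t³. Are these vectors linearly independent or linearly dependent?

Take coordinates with respect to the standard basis {1, t, …, t³}.
One of the vectors is the zero vector, so the set is linearly dependent.

linearly dependent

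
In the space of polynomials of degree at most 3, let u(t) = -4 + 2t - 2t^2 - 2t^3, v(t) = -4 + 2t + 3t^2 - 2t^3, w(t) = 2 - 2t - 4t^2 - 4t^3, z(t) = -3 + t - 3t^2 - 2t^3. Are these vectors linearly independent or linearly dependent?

Write each element as a coordinate vector in ℝ⁴ using {1, t, …, t^3}.
Place the vectors as rows of a 4×4 matrix and reduce to echelon form.
The reduction yields 4 nonzero rows, so the rank is 4.
Since rank = 4 (the number of vectors), the set is linearly independent.

linearly independent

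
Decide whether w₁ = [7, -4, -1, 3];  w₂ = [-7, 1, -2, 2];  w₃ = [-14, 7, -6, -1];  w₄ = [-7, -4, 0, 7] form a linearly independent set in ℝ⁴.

The matrix [w₁|w₂|w₃|w₄] has determinant 0.
A zero determinant means the columns are linearly dependent.

linearly dependent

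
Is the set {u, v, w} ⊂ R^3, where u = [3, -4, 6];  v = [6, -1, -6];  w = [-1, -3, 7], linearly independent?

Form the 3×3 matrix with these as columns; its determinant is -45.
A nonzero determinant means the columns are linearly independent.

linearly independent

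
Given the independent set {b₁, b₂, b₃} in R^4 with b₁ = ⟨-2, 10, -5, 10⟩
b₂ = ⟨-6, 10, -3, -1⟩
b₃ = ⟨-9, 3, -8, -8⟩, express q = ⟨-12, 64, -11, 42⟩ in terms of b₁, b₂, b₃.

Since b₁, b₂, b₃ are independent, the coefficients expressing q are uniquely determined by a linear system.
Row-reducing the augmented matrix gives the unique coefficients (α₁, α₂, α₃) = (3, 4, -2).

q = 3b₁ + 4b₂ - 2b₃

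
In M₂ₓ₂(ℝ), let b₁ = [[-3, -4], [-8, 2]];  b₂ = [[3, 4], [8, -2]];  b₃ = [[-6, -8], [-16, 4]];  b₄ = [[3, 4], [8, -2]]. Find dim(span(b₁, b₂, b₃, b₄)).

Use coordinates relative to {E₁₁, E₁₂, E₂₁, E₂₂}.
Form the matrix with b₁, b₂, b₃, b₄ as columns and reduce.
The echelon form has 1 nonzero row, so the rank is 1.

dim = 1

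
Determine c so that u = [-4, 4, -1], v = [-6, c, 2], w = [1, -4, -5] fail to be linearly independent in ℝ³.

The vectors are dependent exactly when the determinant of the matrix with rows u, v, w vanishes.
The determinant works out to 21*c - 168.
This vanishes exactly when c = 8.

c = 8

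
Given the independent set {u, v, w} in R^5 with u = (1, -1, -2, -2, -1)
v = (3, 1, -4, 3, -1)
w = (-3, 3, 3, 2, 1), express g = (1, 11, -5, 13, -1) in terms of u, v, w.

Write g = α₁u + … + α₃w and equate components.
Row-reducing the augmented matrix gives the unique coefficients (α₁, α₂, α₃) = (1, 3, 3).

g = u + 3v + 3w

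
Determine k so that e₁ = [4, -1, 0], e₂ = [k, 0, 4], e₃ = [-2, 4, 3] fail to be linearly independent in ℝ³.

k = 56/3

Place the vectors as rows of a 3×3 matrix; dependence ⇔ determinant zero.
The determinant works out to 3*k - 56.
This vanishes exactly when k = 56/3.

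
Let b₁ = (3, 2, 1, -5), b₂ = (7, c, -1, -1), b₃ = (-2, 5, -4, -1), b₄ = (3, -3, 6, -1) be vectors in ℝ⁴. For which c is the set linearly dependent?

Dependence holds iff the 4×4 matrix [b₁ b₂ b₃ b₄] is singular.
The determinant works out to 25*c + 400.
Solving 25*c + 400 = 0 yields c = -16.

c = -16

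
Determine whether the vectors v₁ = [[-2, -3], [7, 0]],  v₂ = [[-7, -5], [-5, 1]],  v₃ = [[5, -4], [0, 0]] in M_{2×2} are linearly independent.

linearly independent

Take coordinates with respect to the standard basis {E₁₁, E₁₂, E₂₁, E₂₂}.
Place the vectors as rows of a 3×4 matrix and reduce to echelon form.
The reduction yields 3 nonzero rows, so the rank is 3.
Since rank = 3 (the number of vectors), the set is linearly independent.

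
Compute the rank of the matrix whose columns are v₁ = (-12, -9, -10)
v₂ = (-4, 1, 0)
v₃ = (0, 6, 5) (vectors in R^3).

Apply Gaussian elimination to the matrix whose rows are v₁, v₂, v₃.
Exactly 2 pivots survive; hence the rank is 2.

2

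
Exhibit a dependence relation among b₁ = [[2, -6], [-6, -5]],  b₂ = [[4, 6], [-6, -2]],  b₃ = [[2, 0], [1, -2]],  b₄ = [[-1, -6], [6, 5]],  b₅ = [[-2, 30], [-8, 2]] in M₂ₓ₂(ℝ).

2b₁ - b₂ + 2b₃ + 2b₄ + b₅ = 0

Pass to coordinate vectors relative to the basis {E₁₁, E₁₂, E₂₁, E₂₂}.
Solve the homogeneous system with b₁, b₂, b₃, b₄, b₅ as columns by row-reducing the coefficient matrix.
A generator of the null space is (2, -1, 2, 2, 1).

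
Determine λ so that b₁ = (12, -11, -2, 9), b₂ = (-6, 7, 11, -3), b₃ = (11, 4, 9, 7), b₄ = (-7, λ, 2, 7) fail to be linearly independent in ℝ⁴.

The set is linearly dependent precisely when det[b₁; b₂; b₃; b₄] = 0.
The determinant works out to -345*λ - 15870.
Solving -345*λ - 15870 = 0 yields λ = -46.

λ = -46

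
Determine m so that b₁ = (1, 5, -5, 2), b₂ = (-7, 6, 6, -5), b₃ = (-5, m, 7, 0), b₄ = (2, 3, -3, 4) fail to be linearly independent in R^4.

m = 19/3

The set is linearly dependent precisely when det[b₁; b₂; b₃; b₄] = 0.
Expanding, det = 63*m - 399.
This vanishes exactly when m = 19/3.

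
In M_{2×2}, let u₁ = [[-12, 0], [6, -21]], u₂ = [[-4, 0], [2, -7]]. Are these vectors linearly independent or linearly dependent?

Take coordinates with respect to the standard basis {E₁₁, E₁₂, E₂₁, E₂₂}.
One vector is a scalar multiple of another, so the set is dependent.

linearly dependent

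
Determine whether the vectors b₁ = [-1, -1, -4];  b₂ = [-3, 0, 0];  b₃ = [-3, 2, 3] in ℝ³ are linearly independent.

The matrix [b₁|b₂|b₃] has determinant 15.
A nonzero determinant means the columns are linearly independent.

linearly independent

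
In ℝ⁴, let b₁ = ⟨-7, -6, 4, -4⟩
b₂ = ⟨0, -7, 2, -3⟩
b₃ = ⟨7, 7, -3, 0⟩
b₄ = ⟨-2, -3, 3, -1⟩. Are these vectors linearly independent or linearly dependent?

linearly independent

Place the vectors as rows of a 4×4 matrix and reduce to echelon form.
The reduction yields 4 nonzero rows, so the rank is 4.
Since rank = 4 (the number of vectors), the set is linearly independent.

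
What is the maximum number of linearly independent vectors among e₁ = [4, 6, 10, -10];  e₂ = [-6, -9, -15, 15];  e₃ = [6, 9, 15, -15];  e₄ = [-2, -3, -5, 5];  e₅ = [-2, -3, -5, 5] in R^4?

Apply Gaussian elimination to the matrix whose rows are e₁, e₂, e₃, e₄, e₅.
The echelon form has 1 nonzero row, so the rank is 1.
(With 5 elements in a 4-dimensional space the rank is at most 4.)

1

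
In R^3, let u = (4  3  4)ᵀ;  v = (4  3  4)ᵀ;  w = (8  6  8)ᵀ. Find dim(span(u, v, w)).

1

Put the 3×3 matrix [u|v|w] into echelon form.
The echelon form has 1 nonzero row, so the rank is 1.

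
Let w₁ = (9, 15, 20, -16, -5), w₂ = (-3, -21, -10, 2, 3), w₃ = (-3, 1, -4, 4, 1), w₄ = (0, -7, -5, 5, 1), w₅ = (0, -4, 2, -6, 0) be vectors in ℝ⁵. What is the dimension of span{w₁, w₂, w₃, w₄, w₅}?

Apply Gaussian elimination to the matrix whose rows are w₁, w₂, w₃, w₄, w₅.
Exactly 3 pivots survive; hence the rank is 3.

dim = 3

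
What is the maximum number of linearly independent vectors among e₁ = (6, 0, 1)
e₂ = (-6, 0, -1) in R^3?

1

Apply Gaussian elimination to the matrix whose rows are e₁, e₂.
Reduction leaves 1 leading entry, giving rank 1.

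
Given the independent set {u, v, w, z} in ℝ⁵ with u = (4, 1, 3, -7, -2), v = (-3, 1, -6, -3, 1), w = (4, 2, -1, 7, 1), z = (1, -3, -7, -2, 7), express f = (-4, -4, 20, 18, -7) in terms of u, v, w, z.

f = -2u - 3v - w - z

Set up the augmented matrix [u | v | w | z | f] and row-reduce.
Back-substitution yields (α₁, …, α₄) = (-2, -3, -1, -1).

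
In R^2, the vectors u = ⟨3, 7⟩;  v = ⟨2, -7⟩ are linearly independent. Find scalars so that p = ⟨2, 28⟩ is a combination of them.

p = 2u - 2v

Set up the augmented matrix [u | v | p] and row-reduce.
The system has the unique solution (a₁, a₂) = (2, -2).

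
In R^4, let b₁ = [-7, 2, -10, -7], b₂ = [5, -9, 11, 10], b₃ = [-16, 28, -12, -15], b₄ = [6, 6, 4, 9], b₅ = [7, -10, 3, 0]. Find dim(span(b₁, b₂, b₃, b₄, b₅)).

Apply Gaussian elimination to the matrix whose rows are b₁, b₂, b₃, b₄, b₅.
Exactly 4 pivots survive; hence the rank is 4.
(With 5 elements in a 4-dimensional space the rank is at most 4.)

dim = 4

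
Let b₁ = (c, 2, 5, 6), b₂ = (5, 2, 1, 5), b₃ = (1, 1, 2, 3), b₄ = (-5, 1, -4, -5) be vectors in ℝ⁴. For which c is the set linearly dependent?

The set is linearly dependent precisely when det[b₁; b₂; b₃; b₄] = 0.
The determinant works out to 6 - 18*c.
This vanishes exactly when c = 1/3.

c = 1/3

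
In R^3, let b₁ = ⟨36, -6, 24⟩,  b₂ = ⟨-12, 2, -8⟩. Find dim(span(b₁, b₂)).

Put the 3×2 matrix [b₁|b₂] into echelon form.
The echelon form has 1 nonzero row, so the rank is 1.

dim = 1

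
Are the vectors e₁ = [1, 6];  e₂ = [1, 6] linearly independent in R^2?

linearly dependent

Two of the vectors are equal, giving an immediate dependence.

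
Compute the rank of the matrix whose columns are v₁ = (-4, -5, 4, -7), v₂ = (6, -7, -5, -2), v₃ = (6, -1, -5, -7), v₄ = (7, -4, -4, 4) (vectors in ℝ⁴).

Put the 4×4 matrix [v₁|v₂|v₃|v₄] into echelon form.
The echelon form has 4 nonzero rows, so the rank is 4.

rank 4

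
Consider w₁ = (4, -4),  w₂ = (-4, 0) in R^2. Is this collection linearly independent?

Place the vectors as rows of a 2×2 matrix and reduce to echelon form.
The reduction yields 2 nonzero rows, so the rank is 2.
Since rank = 2 (the number of vectors), the set is linearly independent.

linearly independent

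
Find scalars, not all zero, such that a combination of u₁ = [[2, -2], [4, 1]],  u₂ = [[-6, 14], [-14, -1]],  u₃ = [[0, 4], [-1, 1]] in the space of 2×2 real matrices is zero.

3u₁ + u₂ - 2u₃ = 0

Take coordinates with respect to {E₁₁, E₁₂, E₂₁, E₂₂}.
Write the vectors as columns of a matrix and find a nonzero vector in its null space.
The free variable yields coefficients (3, 1, -2) (any nonzero multiple also works).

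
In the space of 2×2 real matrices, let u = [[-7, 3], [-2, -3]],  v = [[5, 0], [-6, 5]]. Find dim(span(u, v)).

2

Represent each element by its coordinate vector in ℝ⁴.
Form the matrix with u, v as columns and reduce.
Exactly 2 pivots survive; hence the rank is 2.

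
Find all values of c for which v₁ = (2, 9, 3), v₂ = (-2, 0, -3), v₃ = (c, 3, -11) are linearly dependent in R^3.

The set is linearly dependent precisely when det[v₁; v₂; v₃] = 0.
The determinant works out to -27*c - 198.
Solving -27*c - 198 = 0 yields c = -22/3.

c = -22/3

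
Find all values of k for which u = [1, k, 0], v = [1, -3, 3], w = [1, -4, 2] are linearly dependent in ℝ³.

k = -6

The vectors are dependent exactly when the determinant of the matrix with rows u, v, w vanishes.
Expanding, det = k + 6.
This vanishes exactly when k = -6.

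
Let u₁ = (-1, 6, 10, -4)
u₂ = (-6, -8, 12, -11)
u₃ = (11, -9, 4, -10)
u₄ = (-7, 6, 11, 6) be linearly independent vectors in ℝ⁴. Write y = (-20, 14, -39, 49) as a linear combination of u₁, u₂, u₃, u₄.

Since u₁, u₂, u₃, u₄ are independent, the coefficients expressing y are uniquely determined by a linear system.
Back-substitution yields (a₁, …, a₄) = (-3, -1, -2, 1).

y = -3u₁ - u₂ - 2u₃ + u₄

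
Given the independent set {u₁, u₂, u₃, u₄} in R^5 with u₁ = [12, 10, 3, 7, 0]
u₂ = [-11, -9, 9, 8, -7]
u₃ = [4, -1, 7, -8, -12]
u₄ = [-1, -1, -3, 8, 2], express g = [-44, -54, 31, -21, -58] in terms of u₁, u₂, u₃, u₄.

g = -3u₁ + 2u₂ + 4u₃ + 2u₄

Write g = α₁u₁ + … + α₄u₄ and equate components.
The system has the unique solution (α₁, …, α₄) = (-3, 2, 4, 2).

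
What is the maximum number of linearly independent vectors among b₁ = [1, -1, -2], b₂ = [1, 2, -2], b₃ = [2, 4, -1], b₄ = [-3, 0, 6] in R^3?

Put the 3×4 matrix [b₁|b₂|b₃|b₄] into echelon form.
There are 3 pivot columns, so rank = 3.
(With 4 elements in a 3-dimensional space the rank is at most 3.)

3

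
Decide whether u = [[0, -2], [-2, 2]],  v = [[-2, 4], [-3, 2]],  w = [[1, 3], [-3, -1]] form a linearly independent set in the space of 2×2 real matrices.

linearly independent

Take coordinates with respect to the standard basis {E₁₁, E₁₂, E₂₁, E₂₂}.
Row-reduce the matrix whose columns are u, v, w.
The reduction yields 3 nonzero rows, so the rank is 3.
Since rank = 3 (the number of vectors), the set is linearly independent.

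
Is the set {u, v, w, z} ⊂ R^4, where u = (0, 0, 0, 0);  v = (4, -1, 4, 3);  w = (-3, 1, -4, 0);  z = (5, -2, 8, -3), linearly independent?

linearly dependent

One of the vectors is the zero vector, so the set is linearly dependent.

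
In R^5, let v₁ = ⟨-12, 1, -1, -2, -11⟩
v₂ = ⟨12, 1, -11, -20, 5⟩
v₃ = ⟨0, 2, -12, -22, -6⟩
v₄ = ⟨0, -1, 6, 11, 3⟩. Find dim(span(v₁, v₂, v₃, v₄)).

2

Apply Gaussian elimination to the matrix whose rows are v₁, v₂, v₃, v₄.
The echelon form has 2 nonzero rows, so the rank is 2.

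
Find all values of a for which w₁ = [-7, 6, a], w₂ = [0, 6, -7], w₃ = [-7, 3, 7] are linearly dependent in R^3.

a = 7/2

The set is linearly dependent precisely when det[w₁; w₂; w₃] = 0.
The determinant works out to 42*a - 147.
This vanishes exactly when a = 7/2.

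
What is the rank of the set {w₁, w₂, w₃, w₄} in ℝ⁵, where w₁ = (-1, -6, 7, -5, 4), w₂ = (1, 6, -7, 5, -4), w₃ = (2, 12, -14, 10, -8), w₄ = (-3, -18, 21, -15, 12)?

1

Form the matrix with w₁, w₂, w₃, w₄ as columns and reduce.
There is 1 pivot column, so rank = 1.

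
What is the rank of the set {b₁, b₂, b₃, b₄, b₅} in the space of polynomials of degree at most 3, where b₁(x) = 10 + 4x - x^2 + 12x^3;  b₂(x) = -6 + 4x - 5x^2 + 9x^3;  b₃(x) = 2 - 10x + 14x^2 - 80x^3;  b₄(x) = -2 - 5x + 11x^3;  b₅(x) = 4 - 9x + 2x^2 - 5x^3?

rank 4

Use coordinates relative to {1, x, …, x^3}.
Put the 4×5 matrix [b₁|b₂|b₃|b₄|b₅] into echelon form.
Reduction leaves 4 leading entries, giving rank 4.
(With 5 elements in a 4-dimensional space the rank is at most 4.)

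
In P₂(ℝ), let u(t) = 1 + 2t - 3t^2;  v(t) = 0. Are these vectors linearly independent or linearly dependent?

Take coordinates with respect to the standard basis {1, t, t^2}.
One of the vectors is the zero vector, so the set is linearly dependent.

linearly dependent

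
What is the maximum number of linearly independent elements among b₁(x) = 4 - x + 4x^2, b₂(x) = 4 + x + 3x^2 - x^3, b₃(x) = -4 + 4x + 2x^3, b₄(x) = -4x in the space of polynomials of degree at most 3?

4

Represent each element by its coordinate vector in ℝ⁴.
Row-reduce the 4×4 matrix with these as rows.
The echelon form has 4 nonzero rows, so the rank is 4.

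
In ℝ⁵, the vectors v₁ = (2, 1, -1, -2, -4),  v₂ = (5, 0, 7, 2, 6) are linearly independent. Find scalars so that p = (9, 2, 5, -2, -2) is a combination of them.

p = 2v₁ + v₂

Since v₁, v₂ are independent, the coefficients expressing p are uniquely determined by a linear system.
Row-reducing the augmented matrix gives the unique coefficients (a₁, a₂) = (2, 1).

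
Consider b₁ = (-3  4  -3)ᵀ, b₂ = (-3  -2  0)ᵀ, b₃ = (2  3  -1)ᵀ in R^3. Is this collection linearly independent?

linearly independent

Row-reduce the matrix whose columns are b₁, b₂, b₃.
The reduction yields 3 nonzero rows, so the rank is 3.
Since rank = 3 (the number of vectors), the set is linearly independent.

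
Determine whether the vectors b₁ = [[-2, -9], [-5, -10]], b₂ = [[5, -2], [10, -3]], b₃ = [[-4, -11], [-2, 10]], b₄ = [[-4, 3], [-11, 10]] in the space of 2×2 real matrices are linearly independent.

linearly independent

Take coordinates with respect to the standard basis {E₁₁, E₁₂, E₂₁, E₂₂}.
Form the 4×4 matrix with these as columns; its determinant is 5530.
A nonzero determinant means the columns are linearly independent.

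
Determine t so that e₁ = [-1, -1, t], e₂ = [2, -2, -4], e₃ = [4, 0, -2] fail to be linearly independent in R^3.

Place the vectors as rows of a 3×3 matrix; dependence ⇔ determinant zero.
The determinant works out to 8*t + 8.
This vanishes exactly when t = -1.

t = -1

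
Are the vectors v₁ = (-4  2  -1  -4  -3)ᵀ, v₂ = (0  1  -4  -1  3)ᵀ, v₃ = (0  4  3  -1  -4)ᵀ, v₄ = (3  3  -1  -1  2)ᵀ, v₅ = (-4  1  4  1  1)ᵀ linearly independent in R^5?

linearly independent

Place the vectors as rows of a 5×5 matrix and reduce to echelon form.
The reduction yields 5 nonzero rows, so the rank is 5.
Since rank = 5 (the number of vectors), the set is linearly independent.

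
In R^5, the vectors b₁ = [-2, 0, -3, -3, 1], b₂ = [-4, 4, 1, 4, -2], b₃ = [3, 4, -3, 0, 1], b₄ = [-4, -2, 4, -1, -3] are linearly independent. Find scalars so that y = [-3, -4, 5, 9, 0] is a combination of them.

Write y = α₁b₁ + … + α₄b₄ and equate components.
Row-reducing the augmented matrix gives the unique coefficients (α₁, …, α₄) = (-1, 1, -3, -2).

y = -b₁ + b₂ - 3b₃ - 2b₄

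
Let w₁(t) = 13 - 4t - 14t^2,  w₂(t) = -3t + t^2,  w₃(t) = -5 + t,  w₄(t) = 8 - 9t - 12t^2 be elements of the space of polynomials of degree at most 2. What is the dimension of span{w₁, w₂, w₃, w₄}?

Represent each element by its coordinate vector in ℝ³.
Form the matrix with w₁, w₂, w₃, w₄ as columns and reduce.
Reduction leaves 3 leading entries, giving rank 3.
(With 4 elements in a 3-dimensional space the rank is at most 3.)

dim = 3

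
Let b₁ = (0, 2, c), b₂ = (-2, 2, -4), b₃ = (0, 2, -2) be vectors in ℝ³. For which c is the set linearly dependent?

c = -2

The set is linearly dependent precisely when det[b₁; b₂; b₃] = 0.
Cofactor expansion gives det = -4*c - 8.
Solving -4*c - 8 = 0 yields c = -2.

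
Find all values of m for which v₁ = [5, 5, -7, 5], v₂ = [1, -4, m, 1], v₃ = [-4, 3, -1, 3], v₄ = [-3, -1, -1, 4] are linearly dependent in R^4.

m = 0

The set is linearly dependent precisely when det[v₁; v₂; v₃; v₄] = 0.
The determinant works out to -175*m.
Solving -175*m = 0 yields m = 0.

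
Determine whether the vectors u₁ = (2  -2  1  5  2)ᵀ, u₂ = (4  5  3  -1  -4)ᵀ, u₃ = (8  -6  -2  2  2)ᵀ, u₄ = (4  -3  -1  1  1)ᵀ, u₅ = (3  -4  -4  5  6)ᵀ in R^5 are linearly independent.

linearly dependent

One vector is a scalar multiple of another, so the set is dependent.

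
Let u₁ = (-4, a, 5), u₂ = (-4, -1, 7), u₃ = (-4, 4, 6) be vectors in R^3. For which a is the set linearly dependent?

The vectors are dependent exactly when the determinant of the matrix with rows u₁, u₂, u₃ vanishes.
The determinant works out to 36 - 4*a.
Setting this to zero gives a = 9.

a = 9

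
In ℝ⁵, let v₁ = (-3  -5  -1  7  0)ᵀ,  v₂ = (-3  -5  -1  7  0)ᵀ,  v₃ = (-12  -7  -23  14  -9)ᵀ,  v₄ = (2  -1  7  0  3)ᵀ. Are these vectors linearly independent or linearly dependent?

linearly dependent

Row-reduce the matrix whose columns are v₁, v₂, v₃, v₄.
The reduction yields 2 nonzero rows, so the rank is 2.
Since rank 2 < 4, the set is linearly dependent.
Indeed v₁ - v₂ = 0.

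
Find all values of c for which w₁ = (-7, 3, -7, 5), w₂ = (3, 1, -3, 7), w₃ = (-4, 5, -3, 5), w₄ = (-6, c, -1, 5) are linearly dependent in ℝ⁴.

c = 9

The set is linearly dependent precisely when det[w₁; w₂; w₃; w₄] = 0.
Cofactor expansion gives det = 154*c - 1386.
Solving 154*c - 1386 = 0 yields c = 9.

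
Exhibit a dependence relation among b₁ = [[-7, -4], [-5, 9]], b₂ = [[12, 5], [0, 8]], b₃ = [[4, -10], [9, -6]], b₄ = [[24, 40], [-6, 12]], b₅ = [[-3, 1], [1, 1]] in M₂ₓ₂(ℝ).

Write each element as a vector in ℝ⁴ using {E₁₁, E₁₂, E₂₁, E₂₂}.
Set up α₁b₁ + … + α₅b₅ = 0 and solve the homogeneous system.
One solution (up to scaling) is (2, -2, 2, 1, -2).

2b₁ - 2b₂ + 2b₃ + b₄ - 2b₅ = 0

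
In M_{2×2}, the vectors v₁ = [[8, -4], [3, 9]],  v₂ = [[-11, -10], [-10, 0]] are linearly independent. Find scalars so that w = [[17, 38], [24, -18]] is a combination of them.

Work in coordinates with respect to the standard basis {E₁₁, E₁₂, E₂₁, E₂₂}.
Solve the system with v₁, v₂ as columns and w as the right-hand side.
Back-substitution yields (α₁, α₂) = (-2, -3).

w = -2v₁ - 3v₂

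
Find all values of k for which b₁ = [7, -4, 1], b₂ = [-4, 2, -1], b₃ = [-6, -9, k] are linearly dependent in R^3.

The set is linearly dependent precisely when det[b₁; b₂; b₃] = 0.
Cofactor expansion gives det = -2*k - 39.
Setting this to zero gives k = -39/2.

k = -39/2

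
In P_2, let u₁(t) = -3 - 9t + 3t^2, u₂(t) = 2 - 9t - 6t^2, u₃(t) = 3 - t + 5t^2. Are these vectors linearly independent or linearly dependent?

Take coordinates with respect to the standard basis {1, t, t^2}.
Form the 3×3 matrix with these as columns; its determinant is 480.
A nonzero determinant means the columns are linearly independent.

linearly independent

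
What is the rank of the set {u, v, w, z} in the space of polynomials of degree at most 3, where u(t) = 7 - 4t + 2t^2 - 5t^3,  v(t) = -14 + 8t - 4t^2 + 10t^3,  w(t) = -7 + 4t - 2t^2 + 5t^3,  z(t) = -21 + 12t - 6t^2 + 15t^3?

1

Represent each element by its coordinate vector in ℝ⁴.
Apply Gaussian elimination to the matrix whose rows are u, v, w, z.
Reduction leaves 1 leading entry, giving rank 1.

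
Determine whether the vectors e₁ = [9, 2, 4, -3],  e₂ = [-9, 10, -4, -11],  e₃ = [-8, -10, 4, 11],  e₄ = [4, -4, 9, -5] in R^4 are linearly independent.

Row-reduce the matrix whose columns are e₁, e₂, e₃, e₄.
The reduction yields 4 nonzero rows, so the rank is 4.
Since rank = 4 (the number of vectors), the set is linearly independent.

linearly independent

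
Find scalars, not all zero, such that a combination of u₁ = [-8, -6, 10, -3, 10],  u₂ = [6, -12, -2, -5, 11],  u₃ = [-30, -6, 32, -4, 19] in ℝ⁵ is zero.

3u₁ - u₂ - u₃ = 0

Solve the homogeneous system with u₁, u₂, u₃ as columns by row-reducing the coefficient matrix.
The free variable yields coefficients (3, -1, -1) (any nonzero multiple also works).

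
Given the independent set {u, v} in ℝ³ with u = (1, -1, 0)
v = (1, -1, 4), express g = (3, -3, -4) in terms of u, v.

Set up the augmented matrix [u | v | g] and row-reduce.
Back-substitution yields (α₁, α₂) = (4, -1).

g = 4u - v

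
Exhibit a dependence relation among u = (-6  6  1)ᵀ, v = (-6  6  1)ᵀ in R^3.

Set up α₁u + α₂v = 0 and solve the homogeneous system.
A generator of the null space is (1, -1).

u - v = 0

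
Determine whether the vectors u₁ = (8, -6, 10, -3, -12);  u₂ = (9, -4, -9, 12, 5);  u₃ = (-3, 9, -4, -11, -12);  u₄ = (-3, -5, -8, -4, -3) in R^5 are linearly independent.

linearly independent

Place the vectors as rows of a 4×5 matrix and reduce to echelon form.
The reduction yields 4 nonzero rows, so the rank is 4.
Since rank = 4 (the number of vectors), the set is linearly independent.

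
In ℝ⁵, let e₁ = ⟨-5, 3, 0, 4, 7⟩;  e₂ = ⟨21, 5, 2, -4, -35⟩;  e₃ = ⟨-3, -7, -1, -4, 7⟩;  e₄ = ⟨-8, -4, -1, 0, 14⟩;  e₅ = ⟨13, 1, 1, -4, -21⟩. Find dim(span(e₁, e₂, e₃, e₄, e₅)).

Form the matrix with e₁, e₂, e₃, e₄, e₅ as columns and reduce.
Exactly 2 pivots survive; hence the rank is 2.

dim = 2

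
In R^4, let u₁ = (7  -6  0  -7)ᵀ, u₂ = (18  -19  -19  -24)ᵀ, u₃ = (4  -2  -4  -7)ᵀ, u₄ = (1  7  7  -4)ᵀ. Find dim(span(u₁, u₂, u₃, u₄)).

3

Apply Gaussian elimination to the matrix whose rows are u₁, u₂, u₃, u₄.
The echelon form has 3 nonzero rows, so the rank is 3.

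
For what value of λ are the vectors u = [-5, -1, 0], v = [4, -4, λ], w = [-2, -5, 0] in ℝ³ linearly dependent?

λ = 0

The set is linearly dependent precisely when det[u; v; w] = 0.
The determinant works out to -23*λ.
Setting this to zero gives λ = 0.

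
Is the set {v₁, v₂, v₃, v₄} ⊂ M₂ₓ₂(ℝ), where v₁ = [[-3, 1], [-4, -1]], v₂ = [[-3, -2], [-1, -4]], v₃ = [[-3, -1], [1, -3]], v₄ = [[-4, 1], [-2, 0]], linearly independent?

linearly independent

Take coordinates with respect to the standard basis {E₁₁, E₁₂, E₂₁, E₂₂}.
Place the vectors as rows of a 4×4 matrix and reduce to echelon form.
The reduction yields 4 nonzero rows, so the rank is 4.
Since rank = 4 (the number of vectors), the set is linearly independent.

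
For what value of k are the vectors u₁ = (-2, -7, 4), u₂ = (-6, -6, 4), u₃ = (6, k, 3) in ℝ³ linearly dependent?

k = -57/8

Place the vectors as rows of a 3×3 matrix; dependence ⇔ determinant zero.
Expanding, det = -16*k - 114.
Setting this to zero gives k = -57/8.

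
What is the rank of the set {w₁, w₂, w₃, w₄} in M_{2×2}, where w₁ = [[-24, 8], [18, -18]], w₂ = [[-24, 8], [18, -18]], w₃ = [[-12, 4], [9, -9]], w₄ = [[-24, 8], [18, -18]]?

Represent each element by its coordinate vector in ℝ⁴.
Row-reduce the 4×4 matrix with these as rows.
Exactly 1 pivot survives; hence the rank is 1.

1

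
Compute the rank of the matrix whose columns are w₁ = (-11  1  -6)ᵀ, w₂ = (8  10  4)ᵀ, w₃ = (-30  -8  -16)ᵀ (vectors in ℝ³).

Put the 3×3 matrix [w₁|w₂|w₃] into echelon form.
The echelon form has 2 nonzero rows, so the rank is 2.

rank 2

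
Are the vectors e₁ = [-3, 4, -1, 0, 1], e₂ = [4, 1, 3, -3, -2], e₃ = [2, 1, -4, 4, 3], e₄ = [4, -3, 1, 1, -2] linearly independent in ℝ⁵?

Place the vectors as rows of a 4×5 matrix and reduce to echelon form.
The reduction yields 4 nonzero rows, so the rank is 4.
Since rank = 4 (the number of vectors), the set is linearly independent.

linearly independent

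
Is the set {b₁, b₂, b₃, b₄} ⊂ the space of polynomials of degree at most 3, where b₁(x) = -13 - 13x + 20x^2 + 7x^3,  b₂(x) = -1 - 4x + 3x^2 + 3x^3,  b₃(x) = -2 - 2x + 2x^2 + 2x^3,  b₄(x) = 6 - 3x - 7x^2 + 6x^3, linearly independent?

linearly dependent

Take coordinates with respect to the standard basis {1, x, …, x^3}.
Row-reduce the matrix whose columns are b₁, b₂, b₃, b₄.
The reduction yields 3 nonzero rows, so the rank is 3.
Since rank 3 < 4, the set is linearly dependent.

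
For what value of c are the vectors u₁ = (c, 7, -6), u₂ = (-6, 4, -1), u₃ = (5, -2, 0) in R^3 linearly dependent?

Place the vectors as rows of a 3×3 matrix; dependence ⇔ determinant zero.
Expanding, det = 13 - 2*c.
Setting this to zero gives c = 13/2.

c = 13/2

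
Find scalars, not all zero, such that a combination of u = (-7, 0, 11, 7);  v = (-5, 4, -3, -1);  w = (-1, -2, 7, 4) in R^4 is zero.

u - v - 2w = 0

Row-reduce the matrix with u, v, w as columns; the null space gives the coefficients.
One solution (up to scaling) is (1, -1, -2).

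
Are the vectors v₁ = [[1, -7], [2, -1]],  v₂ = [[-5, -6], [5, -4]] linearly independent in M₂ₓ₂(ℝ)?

linearly independent

Take coordinates with respect to the standard basis {E₁₁, E₁₂, E₂₁, E₂₂}.
Place the vectors as rows of a 2×4 matrix and reduce to echelon form.
The reduction yields 2 nonzero rows, so the rank is 2.
Since rank = 2 (the number of vectors), the set is linearly independent.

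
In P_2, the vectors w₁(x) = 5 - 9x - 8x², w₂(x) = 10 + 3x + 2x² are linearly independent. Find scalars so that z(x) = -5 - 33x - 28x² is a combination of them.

z = 3w₁ - 2w₂

Take coordinate vectors relative to {1, x, x²}.
Set up the augmented matrix [w₁ | w₂ | z] and row-reduce.
Row-reducing the augmented matrix gives the unique coefficients (c₁, c₂) = (3, -2).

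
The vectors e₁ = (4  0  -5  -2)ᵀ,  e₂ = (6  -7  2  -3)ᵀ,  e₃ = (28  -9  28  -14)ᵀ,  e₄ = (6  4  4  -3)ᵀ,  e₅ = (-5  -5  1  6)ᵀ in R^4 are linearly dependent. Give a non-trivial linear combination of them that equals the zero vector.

Write the vectors as columns of a matrix and find a nonzero vector in its null space.
A generator of the null space is (2, -3, 1, -3, 0).

2e₁ - 3e₂ + e₃ - 3e₄ = 0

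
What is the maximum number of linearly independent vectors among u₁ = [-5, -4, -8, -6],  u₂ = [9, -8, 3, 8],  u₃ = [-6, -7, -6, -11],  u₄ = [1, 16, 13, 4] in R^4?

Put the 4×4 matrix [u₁|u₂|u₃|u₄] into echelon form.
Exactly 3 pivots survive; hence the rank is 3.

3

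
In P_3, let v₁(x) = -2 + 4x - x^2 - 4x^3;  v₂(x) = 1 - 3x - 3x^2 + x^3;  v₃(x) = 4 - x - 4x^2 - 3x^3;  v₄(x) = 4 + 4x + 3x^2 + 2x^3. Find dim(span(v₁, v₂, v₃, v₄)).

Represent each element by its coordinate vector in ℝ⁴.
Put the 4×4 matrix [v₁|v₂|v₃|v₄] into echelon form.
The echelon form has 4 nonzero rows, so the rank is 4.

4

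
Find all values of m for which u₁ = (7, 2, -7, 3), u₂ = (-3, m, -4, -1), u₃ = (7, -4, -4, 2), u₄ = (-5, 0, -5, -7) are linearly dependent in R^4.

m = 17/2

Dependence holds iff the 4×4 matrix [u₁ u₂ u₃ u₄] is singular.
Expanding, det = 1462 - 172*m.
Solving 1462 - 172*m = 0 yields m = 17/2.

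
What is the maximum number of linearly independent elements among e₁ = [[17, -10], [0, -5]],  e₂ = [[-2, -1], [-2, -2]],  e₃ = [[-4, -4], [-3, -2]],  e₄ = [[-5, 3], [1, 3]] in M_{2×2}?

Use coordinates relative to {E₁₁, E₁₂, E₂₁, E₂₂}.
Form the matrix with e₁, e₂, e₃, e₄ as columns and reduce.
Reduction leaves 3 leading entries, giving rank 3.

3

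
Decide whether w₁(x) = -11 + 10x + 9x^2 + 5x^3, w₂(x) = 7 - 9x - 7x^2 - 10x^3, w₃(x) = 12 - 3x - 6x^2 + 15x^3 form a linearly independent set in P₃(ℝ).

Take coordinates with respect to the standard basis {1, x, …, x^3}.
Row-reduce the matrix whose columns are w₁, w₂, w₃.
The reduction yields 2 nonzero rows, so the rank is 2.
Since rank 2 < 3, the set is linearly dependent.

linearly dependent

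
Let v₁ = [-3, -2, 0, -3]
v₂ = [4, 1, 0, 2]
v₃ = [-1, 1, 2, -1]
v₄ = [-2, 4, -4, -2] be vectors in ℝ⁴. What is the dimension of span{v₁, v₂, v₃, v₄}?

4

Apply Gaussian elimination to the matrix whose rows are v₁, v₂, v₃, v₄.
There are 4 pivot columns, so rank = 4.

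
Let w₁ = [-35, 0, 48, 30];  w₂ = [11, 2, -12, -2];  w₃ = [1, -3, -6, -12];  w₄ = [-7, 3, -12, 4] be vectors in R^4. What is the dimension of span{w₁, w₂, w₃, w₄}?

Put the 4×4 matrix [w₁|w₂|w₃|w₄] into echelon form.
Reduction leaves 3 leading entries, giving rank 3.

dim = 3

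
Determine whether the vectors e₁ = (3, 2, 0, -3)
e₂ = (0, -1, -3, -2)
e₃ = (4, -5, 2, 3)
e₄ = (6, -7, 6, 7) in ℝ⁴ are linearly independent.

linearly independent

Form the 4×4 matrix with these as columns; its determinant is -12.
A nonzero determinant means the columns are linearly independent.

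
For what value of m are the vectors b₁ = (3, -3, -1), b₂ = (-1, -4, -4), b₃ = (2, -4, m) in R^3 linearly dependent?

m = -12/5

Place the vectors as rows of a 3×3 matrix; dependence ⇔ determinant zero.
Expanding, det = -15*m - 36.
This vanishes exactly when m = -12/5.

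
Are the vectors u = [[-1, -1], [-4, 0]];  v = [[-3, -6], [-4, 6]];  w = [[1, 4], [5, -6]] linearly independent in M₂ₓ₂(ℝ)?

linearly independent

Take coordinates with respect to the standard basis {E₁₁, E₁₂, E₂₁, E₂₂}.
Row-reduce the matrix whose columns are u, v, w.
The reduction yields 3 nonzero rows, so the rank is 3.
Since rank = 3 (the number of vectors), the set is linearly independent.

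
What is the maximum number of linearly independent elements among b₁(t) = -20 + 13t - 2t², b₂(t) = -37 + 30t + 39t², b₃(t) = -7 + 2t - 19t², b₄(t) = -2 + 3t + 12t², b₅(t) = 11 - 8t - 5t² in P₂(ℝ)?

Represent each element by its coordinate vector in ℝ³.
Row-reduce the 5×3 matrix with these as rows.
Exactly 2 pivots survive; hence the rank is 2.
(With 5 elements in a 3-dimensional space the rank is at most 3.)

2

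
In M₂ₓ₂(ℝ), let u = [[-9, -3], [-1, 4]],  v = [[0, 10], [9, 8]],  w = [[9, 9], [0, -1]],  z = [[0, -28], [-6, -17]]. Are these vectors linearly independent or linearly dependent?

linearly dependent

Take coordinates with respect to the standard basis {E₁₁, E₁₂, E₂₁, E₂₂}.
Form the 4×4 matrix with these as columns; its determinant is 0.
A zero determinant means the columns are linearly dependent.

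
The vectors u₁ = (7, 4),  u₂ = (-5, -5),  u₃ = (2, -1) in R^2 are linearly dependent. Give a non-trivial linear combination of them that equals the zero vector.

Set up α₁u₁ + … + α₃u₃ = 0 and solve the homogeneous system.
The free variable yields coefficients (1, 1, -1) (any nonzero multiple also works).

u₁ + u₂ - u₃ = 0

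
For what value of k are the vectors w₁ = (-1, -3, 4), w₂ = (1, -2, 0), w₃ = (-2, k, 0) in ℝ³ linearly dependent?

Place the vectors as rows of a 3×3 matrix; dependence ⇔ determinant zero.
Cofactor expansion gives det = 4*k - 16.
Solving 4*k - 16 = 0 yields k = 4.

k = 4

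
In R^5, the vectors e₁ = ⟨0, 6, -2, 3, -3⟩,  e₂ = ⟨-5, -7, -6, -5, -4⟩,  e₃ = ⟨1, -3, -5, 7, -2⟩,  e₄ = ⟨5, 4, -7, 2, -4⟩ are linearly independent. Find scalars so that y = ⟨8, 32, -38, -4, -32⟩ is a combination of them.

Write y = a₁e₁ + … + a₄e₄ and equate components.
The system has the unique solution (a₁, …, a₄) = (4, 2, -2, 4).

y = 4e₁ + 2e₂ - 2e₃ + 4e₄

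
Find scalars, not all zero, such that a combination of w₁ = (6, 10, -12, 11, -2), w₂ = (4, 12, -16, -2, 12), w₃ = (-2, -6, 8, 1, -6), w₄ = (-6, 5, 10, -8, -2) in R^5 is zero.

Solve the homogeneous system with w₁, w₂, w₃, w₄ as columns by row-reducing the coefficient matrix.
A generator of the null space is (0, 1, 2, 0).

w₂ + 2w₃ = 0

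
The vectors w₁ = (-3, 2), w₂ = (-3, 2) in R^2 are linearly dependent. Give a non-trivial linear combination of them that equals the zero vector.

Row-reduce the matrix with w₁, w₂ as columns; the null space gives the coefficients.
One solution (up to scaling) is (1, -1).

w₁ - w₂ = 0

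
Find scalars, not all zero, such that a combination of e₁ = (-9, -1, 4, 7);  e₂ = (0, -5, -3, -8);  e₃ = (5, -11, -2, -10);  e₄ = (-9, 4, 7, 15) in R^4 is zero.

Solve the homogeneous system with e₁, e₂, e₃, e₄ as columns by row-reducing the coefficient matrix.
A generator of the null space is (1, -1, 0, -1).

e₁ - e₂ - e₄ = 0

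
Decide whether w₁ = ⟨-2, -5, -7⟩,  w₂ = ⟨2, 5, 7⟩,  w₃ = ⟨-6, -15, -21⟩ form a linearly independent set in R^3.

Row-reduce the matrix whose columns are w₁, w₂, w₃.
The reduction yields 1 nonzero row, so the rank is 1.
Since rank 1 < 3, the set is linearly dependent.

linearly dependent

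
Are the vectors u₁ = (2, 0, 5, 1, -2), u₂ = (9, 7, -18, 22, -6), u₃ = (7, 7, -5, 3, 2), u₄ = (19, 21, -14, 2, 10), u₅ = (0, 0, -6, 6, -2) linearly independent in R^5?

Place the vectors as rows of a 5×5 matrix and reduce to echelon form.
The reduction yields 3 nonzero rows, so the rank is 3.
Since rank 3 < 5, the set is linearly dependent.
Indeed 2u₁ + u₂ - 10u₃ + 3u₄ = 0.

linearly dependent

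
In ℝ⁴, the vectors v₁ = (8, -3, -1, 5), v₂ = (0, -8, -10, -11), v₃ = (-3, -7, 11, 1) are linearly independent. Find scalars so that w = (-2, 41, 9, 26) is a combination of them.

Solve the system with v₁, v₂, v₃ as columns and w as the right-hand side.
Row-reducing the augmented matrix gives the unique coefficients (α₁, α₂, α₃) = (-1, -3, -2).

w = -v₁ - 3v₂ - 2v₃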